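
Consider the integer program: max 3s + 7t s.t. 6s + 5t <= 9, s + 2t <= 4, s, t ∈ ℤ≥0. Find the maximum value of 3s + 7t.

7

(s,t)=(0,1): 6·0+5·1=5≤9, 1·0+2·1=2≤4, objective 7.
(s,t)=(1,0): 6·1+5·0=6≤9, 1·1+2·0=1≤4, objective 3.
No feasible integer point exceeds 7.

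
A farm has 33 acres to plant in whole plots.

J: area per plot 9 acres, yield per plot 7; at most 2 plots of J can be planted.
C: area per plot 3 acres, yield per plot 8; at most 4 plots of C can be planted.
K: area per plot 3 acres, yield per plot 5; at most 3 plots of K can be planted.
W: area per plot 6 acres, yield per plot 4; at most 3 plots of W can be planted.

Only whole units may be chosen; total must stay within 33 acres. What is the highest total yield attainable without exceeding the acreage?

C has the best ratio (8/3); taking only C gives at most 4×8 = 32 (stopped by the supply cap of 4).
Mixing does better — 4×C, 3×K, and 2×W: area 33 ≤ 33, yield 4·8 + 3·5 + 2·4 = 55.

55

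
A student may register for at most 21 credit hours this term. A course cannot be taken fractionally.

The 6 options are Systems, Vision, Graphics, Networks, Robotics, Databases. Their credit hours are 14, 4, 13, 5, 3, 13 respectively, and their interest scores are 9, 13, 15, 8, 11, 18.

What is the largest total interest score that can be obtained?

42

Allowing fractional choices, the relaxed optimum would be about 44.5, but courses are indivisible.
Networks + Robotics + Databases: credit hours 5 + 3 + 13 = 21 ≤ 21, interest score 8 + 11 + 18 = 37.
Vision + Graphics + Robotics: credit hours 4 + 13 + 3 = 20 ≤ 21, interest score 13 + 15 + 11 = 39.
Vision + Robotics + Databases: credit hours 4 + 3 + 13 = 20 ≤ 21, interest score 13 + 11 + 18 = 42.
Best is Vision, Robotics, and Databases with total interest score 42.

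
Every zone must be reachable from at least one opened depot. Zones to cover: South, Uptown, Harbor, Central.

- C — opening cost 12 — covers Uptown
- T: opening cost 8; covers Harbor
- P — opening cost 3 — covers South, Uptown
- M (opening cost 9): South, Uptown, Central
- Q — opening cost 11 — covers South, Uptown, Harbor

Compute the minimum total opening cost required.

The greedy cost-per-new-zone heuristic would pick P, T, and M for 20, but a cheaper cover exists.
Choose T and M: together they cover South, Uptown, Harbor, Central — every zone.
Total opening cost: 8 + 9 = 17.
No cover costs less than 17.

17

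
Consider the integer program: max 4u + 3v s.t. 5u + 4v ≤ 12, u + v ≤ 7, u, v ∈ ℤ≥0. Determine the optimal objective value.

9

The continuous relaxation peaks at (2.4, 0) with value 9.60; rounding to a feasible lattice point costs some objective.
(u,v)=(0,3): 5·0+4·3=12≤12, 1·0+1·3=3≤7, objective 9.
(u,v)=(2,0): 5·2+4·0=10≤12, 1·2+1·0=2≤7, objective 8.
Maximum is 9 at (u,v)=(0,3).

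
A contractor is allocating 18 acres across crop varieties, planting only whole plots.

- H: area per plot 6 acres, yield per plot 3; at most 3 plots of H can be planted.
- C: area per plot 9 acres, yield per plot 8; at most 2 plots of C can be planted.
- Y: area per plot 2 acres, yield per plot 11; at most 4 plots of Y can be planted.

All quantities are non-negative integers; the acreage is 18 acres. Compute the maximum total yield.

Y has the best ratio (11/2); taking only Y gives at most 4×11 = 44 (stopped by the supply cap of 4).
Mixing does better — 1×C and 4×Y: area 17 ≤ 18, yield 1·8 + 4·11 = 52.

52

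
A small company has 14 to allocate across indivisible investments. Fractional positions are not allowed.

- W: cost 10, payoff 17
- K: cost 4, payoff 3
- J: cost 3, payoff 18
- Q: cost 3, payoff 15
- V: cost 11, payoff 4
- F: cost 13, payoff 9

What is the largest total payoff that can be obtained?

Take K, J, and Q: cost 4 + 3 + 3 = 10 ≤ 14, payoff 3 + 18 + 15 = 36.
No other feasible combination does better.

36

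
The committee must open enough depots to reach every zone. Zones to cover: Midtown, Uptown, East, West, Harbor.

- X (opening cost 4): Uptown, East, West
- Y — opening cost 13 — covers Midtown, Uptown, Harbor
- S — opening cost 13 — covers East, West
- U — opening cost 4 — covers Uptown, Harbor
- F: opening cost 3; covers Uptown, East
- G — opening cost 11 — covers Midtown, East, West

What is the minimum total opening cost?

15

The greedy cost-per-new-zone heuristic would pick X, U, and G for 19, but a cheaper cover exists.
Choose U and G: together they cover Midtown, Uptown, East, West, Harbor — every zone.
Total opening cost: 4 + 11 = 15.
No cover costs less than 15.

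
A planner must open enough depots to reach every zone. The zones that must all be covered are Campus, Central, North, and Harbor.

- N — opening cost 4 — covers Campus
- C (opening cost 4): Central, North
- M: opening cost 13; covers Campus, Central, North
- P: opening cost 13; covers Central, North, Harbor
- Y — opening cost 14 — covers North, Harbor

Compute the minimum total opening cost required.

The greedy cost-per-new-zone heuristic would pick C, N, and P for 21, but a cheaper cover exists.
Choose N and P: together they cover Campus, Central, North, Harbor — every zone.
Total opening cost: 4 + 13 = 17.
No cover costs less than 17.

17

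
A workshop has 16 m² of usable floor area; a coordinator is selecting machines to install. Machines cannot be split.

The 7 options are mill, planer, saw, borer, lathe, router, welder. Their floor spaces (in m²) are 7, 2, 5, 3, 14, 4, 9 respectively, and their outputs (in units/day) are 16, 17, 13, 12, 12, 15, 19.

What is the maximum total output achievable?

Take mill, planer, borer, and router: floor space 7 + 2 + 3 + 4 = 16 ≤ 16, output 16 + 17 + 12 + 15 = 60.
No other feasible combination does better.

60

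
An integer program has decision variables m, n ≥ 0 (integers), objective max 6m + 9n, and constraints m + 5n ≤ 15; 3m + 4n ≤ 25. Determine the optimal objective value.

The continuous relaxation peaks at (5.91, 1.82) with value 51.82; rounding to a feasible lattice point costs some objective.
(m,n)=(7,1): 1·7+5·1=12≤15, 3·7+4·1=25≤25, objective 51.
(m,n)=(8,0): 1·8+5·0=8≤15, 3·8+4·0=24≤25, objective 48.
(m,n)=(5,2): 1·5+5·2=15≤15, 3·5+4·2=23≤25, objective 48.
(m,n)=(6,1): 1·6+5·1=11≤15, 3·6+4·1=22≤25, objective 45.
The best lattice point is (7,1), giving 51.

51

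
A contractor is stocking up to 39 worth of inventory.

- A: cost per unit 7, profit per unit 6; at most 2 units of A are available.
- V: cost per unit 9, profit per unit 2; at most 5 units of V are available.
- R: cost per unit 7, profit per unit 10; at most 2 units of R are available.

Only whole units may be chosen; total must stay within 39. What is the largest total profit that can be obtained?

34

R has the best ratio (10/7); taking only R gives at most 2×10 = 20 (stopped by the supply cap of 2).
Mixing does better — 2×A, 1×V, and 2×R: cost 37 ≤ 39, profit 2·6 + 1·2 + 2·10 = 34.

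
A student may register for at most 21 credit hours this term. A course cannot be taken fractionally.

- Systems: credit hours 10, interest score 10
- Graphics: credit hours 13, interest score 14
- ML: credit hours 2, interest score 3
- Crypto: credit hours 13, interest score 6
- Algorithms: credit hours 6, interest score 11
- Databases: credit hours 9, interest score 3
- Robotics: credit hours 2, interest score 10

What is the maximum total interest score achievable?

Graphics + Algorithms + Robotics: credit hours 13 + 6 + 2 = 21 ≤ 21, interest score 14 + 11 + 10 = 35.
Systems + ML + Algorithms + Robotics: credit hours 10 + 2 + 6 + 2 = 20 ≤ 21, interest score 10 + 3 + 11 + 10 = 34.
Best is Graphics, Algorithms, and Robotics with total interest score 35.

35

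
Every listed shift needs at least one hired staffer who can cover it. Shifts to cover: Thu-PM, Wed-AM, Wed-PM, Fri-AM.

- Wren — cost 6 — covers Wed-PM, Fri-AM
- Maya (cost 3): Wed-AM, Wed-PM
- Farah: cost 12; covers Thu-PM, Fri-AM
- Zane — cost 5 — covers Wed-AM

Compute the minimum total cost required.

15

The greedy cost-per-new-shift heuristic would pick Maya, Wren, and Farah for 21, but a cheaper cover exists.
Choose Maya and Farah: together they cover Thu-PM, Wed-AM, Wed-PM, Fri-AM — every shift.
Total cost: 3 + 12 = 15.
No cover costs less than 15.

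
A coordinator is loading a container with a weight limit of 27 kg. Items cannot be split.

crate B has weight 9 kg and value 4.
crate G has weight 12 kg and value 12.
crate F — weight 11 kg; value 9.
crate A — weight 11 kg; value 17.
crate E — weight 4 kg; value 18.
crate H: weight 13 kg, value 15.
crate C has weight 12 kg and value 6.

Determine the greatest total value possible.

47

Treat it as a binary knapsack problem.
Allowing fractional choices, the relaxed optimum would be about 48.8, but items are indivisible.
crate G + crate A + crate E: weight 12 + 11 + 4 = 27 ≤ 27, value 12 + 17 + 18 = 47.
crate F + crate A + crate E: weight 11 + 11 + 4 = 26 ≤ 27, value 9 + 17 + 18 = 44.
Best is crate G, crate A, and crate E with total value 47.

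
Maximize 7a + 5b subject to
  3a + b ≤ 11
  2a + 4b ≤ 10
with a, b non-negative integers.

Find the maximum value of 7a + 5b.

(a,b)=(3,1) is feasible, giving 26.
(a,b)=(3,0) is feasible, giving 21.
The best lattice point is (3,1), giving 26.

26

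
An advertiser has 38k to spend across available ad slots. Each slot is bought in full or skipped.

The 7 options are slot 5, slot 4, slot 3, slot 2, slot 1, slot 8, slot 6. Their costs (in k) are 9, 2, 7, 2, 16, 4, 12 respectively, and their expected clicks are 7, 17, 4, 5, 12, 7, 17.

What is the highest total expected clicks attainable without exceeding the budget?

Allowing fractional choices, the relaxed optimum would be about 59.8, but ad slots are indivisible.
slot 5 + slot 4 + slot 3 + slot 2 + slot 8 + slot 6: cost 9 + 2 + 7 + 2 + 4 + 12 = 36 ≤ 38, expected clicks 7 + 17 + 4 + 5 + 7 + 17 = 57.
slot 4 + slot 2 + slot 1 + slot 8 + slot 6: cost 2 + 2 + 16 + 4 + 12 = 36 ≤ 38, expected clicks 17 + 5 + 12 + 7 + 17 = 58.
Best is slot 4, slot 2, slot 1, slot 8, and slot 6 with total expected clicks 58.

58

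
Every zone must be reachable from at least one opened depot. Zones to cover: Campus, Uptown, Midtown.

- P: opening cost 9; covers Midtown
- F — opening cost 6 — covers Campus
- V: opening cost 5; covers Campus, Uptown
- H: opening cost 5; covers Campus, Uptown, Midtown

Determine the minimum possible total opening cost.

5

H alone covers Campus, Uptown, Midtown — every zone.
Total opening cost: 5.
No cover costs less than 5.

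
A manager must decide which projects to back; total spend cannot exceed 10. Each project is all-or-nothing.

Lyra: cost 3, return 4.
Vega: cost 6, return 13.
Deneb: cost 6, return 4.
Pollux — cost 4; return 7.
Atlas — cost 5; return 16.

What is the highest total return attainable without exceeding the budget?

Lyra + Atlas: cost 3 + 5 = 8 ≤ 10, return 4 + 16 = 20.
Pollux + Atlas: cost 4 + 5 = 9 ≤ 10, return 7 + 16 = 23.
Vega + Pollux: cost 6 + 4 = 10 ≤ 10, return 13 + 7 = 20.
Best is Pollux and Atlas with total return 23.

23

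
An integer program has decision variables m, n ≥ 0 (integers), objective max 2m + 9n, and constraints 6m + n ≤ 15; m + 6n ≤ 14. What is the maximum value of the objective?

Relaxing integrality, the LP optimum is 22.09 at (m,n) = (2.17, 1.97), which is not an integer point.
(m,n)=(2,2): 6·2+1·2=14≤15, 1·2+6·2=14≤14, objective 22.
(m,n)=(1,2): 6·1+1·2=8≤15, 1·1+6·2=13≤14, objective 20.
(m,n)=(2,1): 6·2+1·1=13≤15, 1·2+6·1=8≤14, objective 13.
Maximum is 22 at (m,n)=(2,2).

22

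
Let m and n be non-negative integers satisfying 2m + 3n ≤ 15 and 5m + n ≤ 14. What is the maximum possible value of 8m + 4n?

28

The continuous relaxation peaks at (2.08, 3.62) with value 31.08; rounding to a feasible lattice point costs some objective.
(m,n)=(2,3): 2·2+3·3=13≤15, 5·2+1·3=13≤14, objective 28.
(m,n)=(1,4): 2·1+3·4=14≤15, 5·1+1·4=9≤14, objective 24.
No feasible integer point exceeds 28.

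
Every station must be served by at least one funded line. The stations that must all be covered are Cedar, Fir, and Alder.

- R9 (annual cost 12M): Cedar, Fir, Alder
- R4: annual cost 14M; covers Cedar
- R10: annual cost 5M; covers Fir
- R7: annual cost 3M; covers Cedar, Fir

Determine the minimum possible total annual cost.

The greedy cost-per-new-station heuristic would pick R7 and R9 for 15, but a cheaper cover exists.
R9 alone covers Cedar, Fir, Alder — every station.
Total annual cost: 12.
No cover costs less than 12.

12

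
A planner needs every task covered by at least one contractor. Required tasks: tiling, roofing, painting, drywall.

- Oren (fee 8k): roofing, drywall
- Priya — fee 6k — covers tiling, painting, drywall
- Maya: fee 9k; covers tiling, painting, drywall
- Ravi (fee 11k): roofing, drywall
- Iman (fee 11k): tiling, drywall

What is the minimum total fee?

Choose Oren and Priya: together they cover tiling, roofing, painting, drywall — every task.
Total fee: 8 + 6 = 14.
No cover costs less than 14.

14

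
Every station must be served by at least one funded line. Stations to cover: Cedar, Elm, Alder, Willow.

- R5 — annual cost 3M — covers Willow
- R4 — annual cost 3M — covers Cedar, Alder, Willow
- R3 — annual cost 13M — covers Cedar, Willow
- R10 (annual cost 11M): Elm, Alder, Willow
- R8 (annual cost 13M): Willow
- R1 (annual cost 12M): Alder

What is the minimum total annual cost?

14

Choose R4 and R10: together they cover Cedar, Elm, Alder, Willow — every station.
Total annual cost: 3 + 11 = 14.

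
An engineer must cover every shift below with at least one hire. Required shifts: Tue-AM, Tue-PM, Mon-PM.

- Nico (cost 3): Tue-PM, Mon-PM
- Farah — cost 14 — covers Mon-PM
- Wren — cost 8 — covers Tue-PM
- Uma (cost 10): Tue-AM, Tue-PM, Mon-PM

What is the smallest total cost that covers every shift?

The greedy cost-per-new-shift heuristic would pick Nico and Uma for 13, but a cheaper cover exists.
Uma alone covers Tue-AM, Tue-PM, Mon-PM — every shift.
Total cost: 10.
No cover costs less than 10.

10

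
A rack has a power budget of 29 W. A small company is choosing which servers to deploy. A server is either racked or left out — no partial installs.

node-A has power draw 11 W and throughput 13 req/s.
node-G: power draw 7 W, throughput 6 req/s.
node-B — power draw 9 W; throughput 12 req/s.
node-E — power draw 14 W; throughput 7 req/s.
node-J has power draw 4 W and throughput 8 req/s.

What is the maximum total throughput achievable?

Allowing fractional choices, the relaxed optimum would be about 37.3, but servers are indivisible.
node-A + node-E + node-J: power draw 11 + 14 + 4 = 29 ≤ 29, throughput 13 + 7 + 8 = 28.
node-A + node-G + node-B: power draw 11 + 7 + 9 = 27 ≤ 29, throughput 13 + 6 + 12 = 31.
node-A + node-B + node-J: power draw 11 + 9 + 4 = 24 ≤ 29, throughput 13 + 12 + 8 = 33.
Best is node-A, node-B, and node-J with total throughput 33.

33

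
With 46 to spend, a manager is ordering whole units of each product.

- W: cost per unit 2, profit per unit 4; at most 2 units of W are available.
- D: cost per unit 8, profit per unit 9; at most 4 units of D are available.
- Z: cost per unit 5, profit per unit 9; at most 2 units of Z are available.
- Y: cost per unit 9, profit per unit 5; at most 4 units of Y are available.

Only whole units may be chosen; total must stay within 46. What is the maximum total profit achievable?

62

1×W, 4×D, and 2×Z: cost 44 ≤ 46, profit 1·4 + 4·9 + 2·9 = 58.
2×W, 4×D, and 2×Z: cost 46 ≤ 46, profit 2·4 + 4·9 + 2·9 = 62.
Best is 62.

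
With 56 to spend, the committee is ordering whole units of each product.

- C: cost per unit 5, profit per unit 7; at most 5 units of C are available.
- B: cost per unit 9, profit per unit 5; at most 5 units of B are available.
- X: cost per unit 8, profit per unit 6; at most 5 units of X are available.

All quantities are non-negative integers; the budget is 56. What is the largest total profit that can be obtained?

53

C has the best ratio (7/5); taking only C gives at most 5×7 = 35 (stopped by the supply cap of 5).
Mixing does better — 5×C and 3×X: cost 49 ≤ 56, profit 5·7 + 3·6 = 53.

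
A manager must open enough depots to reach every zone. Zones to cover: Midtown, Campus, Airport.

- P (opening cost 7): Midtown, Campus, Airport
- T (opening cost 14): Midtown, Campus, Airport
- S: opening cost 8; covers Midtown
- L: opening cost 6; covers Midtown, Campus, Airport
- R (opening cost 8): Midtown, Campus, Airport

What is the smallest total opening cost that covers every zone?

6

L alone covers Midtown, Campus, Airport — every zone.
Total opening cost: 6.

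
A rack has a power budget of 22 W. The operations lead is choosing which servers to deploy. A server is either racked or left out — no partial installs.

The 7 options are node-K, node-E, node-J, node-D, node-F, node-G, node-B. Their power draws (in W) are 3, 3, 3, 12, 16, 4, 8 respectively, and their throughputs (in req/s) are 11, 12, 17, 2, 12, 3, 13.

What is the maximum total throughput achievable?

Take node-K, node-E, node-J, node-G, and node-B: power draw 3 + 3 + 3 + 4 + 8 = 21 ≤ 22, throughput 11 + 12 + 17 + 3 + 13 = 56.
No other feasible combination does better.

56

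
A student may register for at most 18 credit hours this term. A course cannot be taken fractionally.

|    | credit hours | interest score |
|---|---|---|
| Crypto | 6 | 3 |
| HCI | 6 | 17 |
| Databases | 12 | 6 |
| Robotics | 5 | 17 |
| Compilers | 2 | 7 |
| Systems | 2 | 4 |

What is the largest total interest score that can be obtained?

This is an integer program with binary decision variables.
HCI + Robotics + Compilers: credit hours 6 + 5 + 2 = 13 ≤ 18, interest score 17 + 17 + 7 = 41.
HCI + Robotics + Compilers + Systems: credit hours 6 + 5 + 2 + 2 = 15 ≤ 18, interest score 17 + 17 + 7 + 4 = 45.
Best is HCI, Robotics, Compilers, and Systems with total interest score 45.

45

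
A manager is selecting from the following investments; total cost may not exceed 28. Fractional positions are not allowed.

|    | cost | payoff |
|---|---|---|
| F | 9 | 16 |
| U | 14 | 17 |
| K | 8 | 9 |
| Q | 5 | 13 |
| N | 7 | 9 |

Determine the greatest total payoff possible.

46

This is an integer program with binary decision variables.
Take F, U, and Q: cost 9 + 14 + 5 = 28 ≤ 28, payoff 16 + 17 + 13 = 46.
No other feasible combination does better.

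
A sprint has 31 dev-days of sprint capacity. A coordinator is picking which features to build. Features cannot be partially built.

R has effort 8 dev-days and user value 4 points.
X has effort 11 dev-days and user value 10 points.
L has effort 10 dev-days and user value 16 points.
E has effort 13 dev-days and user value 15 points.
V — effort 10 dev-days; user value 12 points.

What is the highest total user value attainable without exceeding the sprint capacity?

38

Allowing fractional choices, the relaxed optimum would be about 40.7, but features are indivisible.
R + L + V: effort 8 + 10 + 10 = 28 ≤ 31, user value 4 + 16 + 12 = 32.
X + L + V: effort 11 + 10 + 10 = 31 ≤ 31, user value 10 + 16 + 12 = 38.
R + L + E: effort 8 + 10 + 13 = 31 ≤ 31, user value 4 + 16 + 15 = 35.
Best is X, L, and V with total user value 38.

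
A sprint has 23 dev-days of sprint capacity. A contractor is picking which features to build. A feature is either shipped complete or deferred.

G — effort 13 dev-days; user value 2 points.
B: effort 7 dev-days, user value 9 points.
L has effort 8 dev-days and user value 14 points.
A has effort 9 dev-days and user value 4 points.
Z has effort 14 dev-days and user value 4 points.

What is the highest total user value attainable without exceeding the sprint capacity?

Take B and L: effort 7 + 8 = 15 ≤ 23, user value 9 + 14 = 23.
No other feasible combination does better.

23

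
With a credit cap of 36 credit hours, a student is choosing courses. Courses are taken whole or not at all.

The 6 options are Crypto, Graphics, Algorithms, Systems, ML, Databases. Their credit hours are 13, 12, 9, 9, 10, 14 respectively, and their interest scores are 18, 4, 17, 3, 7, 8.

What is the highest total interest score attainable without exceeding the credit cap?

43

Crypto + Algorithms + ML: credit hours 13 + 9 + 10 = 32 ≤ 36, interest score 18 + 17 + 7 = 42.
Crypto + Graphics + Algorithms: credit hours 13 + 12 + 9 = 34 ≤ 36, interest score 18 + 4 + 17 = 39.
Crypto + Algorithms + Databases: credit hours 13 + 9 + 14 = 36 ≤ 36, interest score 18 + 17 + 8 = 43.
Best is Crypto, Algorithms, and Databases with total interest score 43.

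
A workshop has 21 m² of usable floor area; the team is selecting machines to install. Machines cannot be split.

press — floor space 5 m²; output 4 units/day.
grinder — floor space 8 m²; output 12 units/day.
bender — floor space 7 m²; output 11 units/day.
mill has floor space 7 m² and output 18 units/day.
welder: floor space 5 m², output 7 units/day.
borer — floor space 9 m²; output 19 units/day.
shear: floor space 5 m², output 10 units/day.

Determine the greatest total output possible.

mill + borer + shear: floor space 7 + 9 + 5 = 21 ≤ 21, output 18 + 19 + 10 = 47.
press + mill + borer: floor space 5 + 7 + 9 = 21 ≤ 21, output 4 + 18 + 19 = 41.
mill + welder + borer: floor space 7 + 5 + 9 = 21 ≤ 21, output 18 + 7 + 19 = 44.
Best is mill, borer, and shear with total output 47.

47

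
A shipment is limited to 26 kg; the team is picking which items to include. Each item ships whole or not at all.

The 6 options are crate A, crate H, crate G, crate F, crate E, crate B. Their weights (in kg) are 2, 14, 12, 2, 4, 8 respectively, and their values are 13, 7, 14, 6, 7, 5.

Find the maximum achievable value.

crate A + crate G + crate F + crate E: weight 2 + 12 + 2 + 4 = 20 ≤ 26, value 13 + 14 + 6 + 7 = 40.
crate A + crate G + crate E + crate B: weight 2 + 12 + 4 + 8 = 26 ≤ 26, value 13 + 14 + 7 + 5 = 39.
Best is crate A, crate G, crate F, and crate E with total value 40.

40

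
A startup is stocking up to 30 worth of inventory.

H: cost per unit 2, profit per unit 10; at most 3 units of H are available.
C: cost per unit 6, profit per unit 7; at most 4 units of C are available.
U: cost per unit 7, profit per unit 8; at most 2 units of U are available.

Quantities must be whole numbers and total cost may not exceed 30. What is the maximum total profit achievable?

58

H has the best ratio (10/2); taking only H gives at most 3×10 = 30 (stopped by the supply cap of 3).
Mixing does better — 3×H and 4×C: cost 30 ≤ 30, profit 3·10 + 4·7 = 58.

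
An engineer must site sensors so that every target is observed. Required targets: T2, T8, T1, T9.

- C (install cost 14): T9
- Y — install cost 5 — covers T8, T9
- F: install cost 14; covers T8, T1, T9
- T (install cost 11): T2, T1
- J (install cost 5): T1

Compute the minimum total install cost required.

The greedy cost-per-new-target heuristic would pick Y, J, and T for 21, but a cheaper cover exists.
Choose Y and T: together they cover T2, T8, T1, T9 — every target.
Total install cost: 5 + 11 = 16.
No cover costs less than 16.

16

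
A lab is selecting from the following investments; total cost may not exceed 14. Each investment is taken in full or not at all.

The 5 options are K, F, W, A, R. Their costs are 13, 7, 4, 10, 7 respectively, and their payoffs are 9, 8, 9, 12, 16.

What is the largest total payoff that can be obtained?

25

This is a 0-1 knapsack instance.
W + R: cost 4 + 7 = 11 ≤ 14, payoff 9 + 16 = 25.
F + R: cost 7 + 7 = 14 ≤ 14, payoff 8 + 16 = 24.
Best is W and R with total payoff 25.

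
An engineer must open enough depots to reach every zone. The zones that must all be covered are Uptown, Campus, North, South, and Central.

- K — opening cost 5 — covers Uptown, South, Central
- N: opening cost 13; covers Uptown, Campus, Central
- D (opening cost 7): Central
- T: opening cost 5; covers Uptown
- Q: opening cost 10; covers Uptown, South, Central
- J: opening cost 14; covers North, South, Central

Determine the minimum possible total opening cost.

27

The greedy cost-per-new-zone heuristic would pick K, N, and J for 32, but a cheaper cover exists.
Choose N and J: together they cover Uptown, Campus, North, South, Central — every zone.
Total opening cost: 13 + 14 = 27.
No cover costs less than 27.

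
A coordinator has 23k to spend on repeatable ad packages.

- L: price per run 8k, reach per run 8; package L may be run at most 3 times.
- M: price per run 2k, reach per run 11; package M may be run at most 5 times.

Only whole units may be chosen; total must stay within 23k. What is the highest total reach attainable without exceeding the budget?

This is a bounded integer knapsack.
1×L and 5×M: price 18 ≤ 23, reach 1·8 + 5·11 = 63.
5×M: price 10 ≤ 23, reach 5·11 = 55.
Best is 63.

63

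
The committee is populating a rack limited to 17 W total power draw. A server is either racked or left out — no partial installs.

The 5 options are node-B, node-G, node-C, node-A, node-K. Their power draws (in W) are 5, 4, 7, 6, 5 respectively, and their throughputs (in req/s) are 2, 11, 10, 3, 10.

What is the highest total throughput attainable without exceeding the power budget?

Allowing fractional choices, the relaxed optimum would be about 31.5, but servers are indivisible.
node-G + node-A + node-K: power draw 4 + 6 + 5 = 15 ≤ 17, throughput 11 + 3 + 10 = 24.
node-G + node-C + node-A: power draw 4 + 7 + 6 = 17 ≤ 17, throughput 11 + 10 + 3 = 24.
node-G + node-C + node-K: power draw 4 + 7 + 5 = 16 ≤ 17, throughput 11 + 10 + 10 = 31.
Best is node-G, node-C, and node-K with total throughput 31.

31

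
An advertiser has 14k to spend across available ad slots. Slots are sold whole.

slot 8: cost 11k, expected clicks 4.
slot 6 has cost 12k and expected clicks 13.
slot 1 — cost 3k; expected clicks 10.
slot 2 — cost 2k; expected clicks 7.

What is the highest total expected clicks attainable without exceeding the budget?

Allowing fractional choices, the relaxed optimum would be about 26.8, but ad slots are indivisible.
slot 6 + slot 2: cost 12 + 2 = 14 ≤ 14, expected clicks 13 + 7 = 20.
slot 1 + slot 2: cost 3 + 2 = 5 ≤ 14, expected clicks 10 + 7 = 17.
Best is slot 6 and slot 2 with total expected clicks 20.

20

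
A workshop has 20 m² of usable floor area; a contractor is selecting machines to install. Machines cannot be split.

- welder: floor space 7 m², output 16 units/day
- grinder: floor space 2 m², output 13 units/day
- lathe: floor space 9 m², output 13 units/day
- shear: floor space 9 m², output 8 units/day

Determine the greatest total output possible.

42

This is an integer program with binary decision variables.
Allowing fractional choices, the relaxed optimum would be about 43.8, but machines are indivisible.
welder + grinder + shear: floor space 7 + 2 + 9 = 18 ≤ 20, output 16 + 13 + 8 = 37.
grinder + lathe + shear: floor space 2 + 9 + 9 = 20 ≤ 20, output 13 + 13 + 8 = 34.
welder + grinder + lathe: floor space 7 + 2 + 9 = 18 ≤ 20, output 16 + 13 + 13 = 42.
Best is welder, grinder, and lathe with total output 42.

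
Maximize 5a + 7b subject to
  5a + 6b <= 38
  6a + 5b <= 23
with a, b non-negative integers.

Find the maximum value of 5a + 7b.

The continuous relaxation peaks at (0, 4.6) with value 32.20; rounding to a feasible lattice point costs some objective.
(a,b)=(0,4): 5·0+6·4=24≤38, 6·0+5·4=20≤23, objective 28.
(a,b)=(1,3): 5·1+6·3=23≤38, 6·1+5·3=21≤23, objective 26.
(a,b)=(0,3): 5·0+6·3=18≤38, 6·0+5·3=15≤23, objective 21.
The best lattice point is (0,4), giving 28.

28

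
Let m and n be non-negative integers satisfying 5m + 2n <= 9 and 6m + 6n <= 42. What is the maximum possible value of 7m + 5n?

Relaxing integrality, the LP optimum is 22.50 at (m,n) = (0, 4.5), which is not an integer point.
(m,n)=(0,4): 5·0+2·4=8≤9, 6·0+6·4=24≤42, objective 20.
(m,n)=(0,3): 5·0+2·3=6≤9, 6·0+6·3=18≤42, objective 15.
The best lattice point is (0,4), giving 20.

20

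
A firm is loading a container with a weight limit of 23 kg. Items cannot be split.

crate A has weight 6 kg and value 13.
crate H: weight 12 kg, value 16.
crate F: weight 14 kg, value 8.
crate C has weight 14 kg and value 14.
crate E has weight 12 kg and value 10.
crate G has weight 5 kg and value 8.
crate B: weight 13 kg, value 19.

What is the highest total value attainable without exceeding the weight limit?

crate A + crate H + crate G: weight 6 + 12 + 5 = 23 ≤ 23, value 13 + 16 + 8 = 37.
crate A + crate B: weight 6 + 13 = 19 ≤ 23, value 13 + 19 = 32.
crate A + crate E + crate G: weight 6 + 12 + 5 = 23 ≤ 23, value 13 + 10 + 8 = 31.
Best is crate A, crate H, and crate G with total value 37.

37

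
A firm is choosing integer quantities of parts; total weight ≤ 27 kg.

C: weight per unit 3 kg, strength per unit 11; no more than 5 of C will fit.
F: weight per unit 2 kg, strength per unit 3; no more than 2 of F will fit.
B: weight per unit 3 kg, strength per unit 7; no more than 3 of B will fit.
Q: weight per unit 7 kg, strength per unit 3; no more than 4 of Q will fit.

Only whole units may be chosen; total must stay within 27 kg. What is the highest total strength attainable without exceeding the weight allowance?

79

Take 5×C, 1×F, and 3×B: weight 26 ≤ 27, strength 5·11 + 1·3 + 3·7 = 79.
C has the best ratio (11/3) and is taken to its limit of 5; remaining capacity is filled optimally with the others.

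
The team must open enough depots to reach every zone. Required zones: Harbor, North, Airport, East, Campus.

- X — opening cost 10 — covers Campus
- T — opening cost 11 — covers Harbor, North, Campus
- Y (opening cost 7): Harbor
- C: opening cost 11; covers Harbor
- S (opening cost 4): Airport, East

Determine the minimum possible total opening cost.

15

Choose T and S: together they cover Harbor, North, Airport, East, Campus — every zone.
Total opening cost: 11 + 4 = 15.
No cover costs less than 15.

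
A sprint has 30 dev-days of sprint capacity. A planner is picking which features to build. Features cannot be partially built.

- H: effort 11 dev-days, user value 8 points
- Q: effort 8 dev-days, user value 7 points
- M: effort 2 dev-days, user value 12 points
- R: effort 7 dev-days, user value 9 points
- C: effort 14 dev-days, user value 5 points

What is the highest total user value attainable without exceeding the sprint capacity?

36

H + Q + M + R: effort 11 + 8 + 2 + 7 = 28 ≤ 30, user value 8 + 7 + 12 + 9 = 36.
H + M + R: effort 11 + 2 + 7 = 20 ≤ 30, user value 8 + 12 + 9 = 29.
Best is H, Q, M, and R with total user value 36.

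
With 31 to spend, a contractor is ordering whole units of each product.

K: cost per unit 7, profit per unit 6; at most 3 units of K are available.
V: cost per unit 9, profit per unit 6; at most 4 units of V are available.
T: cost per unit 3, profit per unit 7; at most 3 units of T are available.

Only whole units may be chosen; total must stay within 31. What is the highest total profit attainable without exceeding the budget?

3×K and 3×T: cost 30 ≤ 31, profit 3·6 + 3·7 = 39.
2×V and 3×T: cost 27 ≤ 31, profit 2·6 + 3·7 = 33.
Best is 39.

39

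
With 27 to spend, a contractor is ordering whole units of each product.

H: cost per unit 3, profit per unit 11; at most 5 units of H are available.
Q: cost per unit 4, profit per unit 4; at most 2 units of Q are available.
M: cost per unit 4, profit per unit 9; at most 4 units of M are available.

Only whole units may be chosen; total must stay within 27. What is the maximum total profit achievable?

82

H has the best ratio (11/3); taking only H gives at most 5×11 = 55 (stopped by the supply cap of 5).
Mixing does better — 5×H and 3×M: cost 27 ≤ 27, profit 5·11 + 3·9 = 82.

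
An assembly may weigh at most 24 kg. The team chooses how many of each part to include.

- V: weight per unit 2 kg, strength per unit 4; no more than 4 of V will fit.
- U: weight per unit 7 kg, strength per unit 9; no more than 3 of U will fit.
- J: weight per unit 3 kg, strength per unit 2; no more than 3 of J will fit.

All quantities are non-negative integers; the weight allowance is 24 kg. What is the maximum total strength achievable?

34

Take 4×V and 2×U: weight 22 ≤ 24, strength 4·4 + 2·9 = 34.
V has the best ratio (4/2) and is taken to its limit of 4; remaining capacity is filled optimally with the others.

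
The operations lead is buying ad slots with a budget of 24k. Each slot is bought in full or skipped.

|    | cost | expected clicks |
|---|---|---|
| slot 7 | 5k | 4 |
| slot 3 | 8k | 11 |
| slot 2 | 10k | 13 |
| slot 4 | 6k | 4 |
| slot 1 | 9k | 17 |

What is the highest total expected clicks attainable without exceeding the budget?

Allowing fractional choices, the relaxed optimum would be about 37.1, but ad slots are indivisible.
slot 3 + slot 4 + slot 1: cost 8 + 6 + 9 = 23 ≤ 24, expected clicks 11 + 4 + 17 = 32.
slot 7 + slot 2 + slot 1: cost 5 + 10 + 9 = 24 ≤ 24, expected clicks 4 + 13 + 17 = 34.
slot 7 + slot 3 + slot 1: cost 5 + 8 + 9 = 22 ≤ 24, expected clicks 4 + 11 + 17 = 32.
Best is slot 7, slot 2, and slot 1 with total expected clicks 34.

34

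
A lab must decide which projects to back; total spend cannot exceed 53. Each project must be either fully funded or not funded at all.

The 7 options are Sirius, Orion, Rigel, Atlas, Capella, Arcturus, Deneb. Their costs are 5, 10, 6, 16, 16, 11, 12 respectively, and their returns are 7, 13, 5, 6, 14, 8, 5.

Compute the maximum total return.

This is an integer program with binary decision variables.
Sirius + Orion + Rigel + Capella + Arcturus: cost 5 + 10 + 6 + 16 + 11 = 48 ≤ 53, return 7 + 13 + 5 + 14 + 8 = 47.
Sirius + Orion + Rigel + Capella + Deneb: cost 5 + 10 + 6 + 16 + 12 = 49 ≤ 53, return 7 + 13 + 5 + 14 + 5 = 44.
Sirius + Orion + Rigel + Atlas + Capella: cost 5 + 10 + 6 + 16 + 16 = 53 ≤ 53, return 7 + 13 + 5 + 6 + 14 = 45.
Best is Sirius, Orion, Rigel, Capella, and Arcturus with total return 47.

47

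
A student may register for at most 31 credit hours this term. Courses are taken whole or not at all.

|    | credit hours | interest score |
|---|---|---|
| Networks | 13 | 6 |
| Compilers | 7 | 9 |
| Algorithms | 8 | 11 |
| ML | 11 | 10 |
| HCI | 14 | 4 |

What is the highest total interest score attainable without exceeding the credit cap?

This is an integer program with binary decision variables.
Take Compilers, Algorithms, and ML: credit hours 7 + 8 + 11 = 26 ≤ 31, interest score 9 + 11 + 10 = 30.
No other feasible combination does better.

30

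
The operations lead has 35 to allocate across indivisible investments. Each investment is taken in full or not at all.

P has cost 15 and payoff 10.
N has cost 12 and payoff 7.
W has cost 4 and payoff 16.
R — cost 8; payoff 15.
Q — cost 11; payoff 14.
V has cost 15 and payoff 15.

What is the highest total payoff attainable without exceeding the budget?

52

W + R + V: cost 4 + 8 + 15 = 27 ≤ 35, payoff 16 + 15 + 15 = 46.
W + R + Q: cost 4 + 8 + 11 = 23 ≤ 35, payoff 16 + 15 + 14 = 45.
N + W + R + Q: cost 12 + 4 + 8 + 11 = 35 ≤ 35, payoff 7 + 16 + 15 + 14 = 52.
Best is N, W, R, and Q with total payoff 52.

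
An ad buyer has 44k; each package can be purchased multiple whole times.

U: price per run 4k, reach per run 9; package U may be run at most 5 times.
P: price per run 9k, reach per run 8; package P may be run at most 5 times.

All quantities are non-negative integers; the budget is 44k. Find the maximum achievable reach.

Take 5×U and 2×P: price 38 ≤ 44, reach 5·9 + 2·8 = 61.
U has the best ratio (9/4) and is taken to its limit of 5; remaining capacity is filled optimally with the others.

61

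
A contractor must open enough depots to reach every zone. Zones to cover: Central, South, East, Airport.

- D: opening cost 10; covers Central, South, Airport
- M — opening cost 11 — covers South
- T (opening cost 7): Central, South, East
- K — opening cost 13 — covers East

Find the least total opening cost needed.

17

Choose D and T: together they cover Central, South, East, Airport — every zone.
Total opening cost: 10 + 7 = 17.
No cover costs less than 17.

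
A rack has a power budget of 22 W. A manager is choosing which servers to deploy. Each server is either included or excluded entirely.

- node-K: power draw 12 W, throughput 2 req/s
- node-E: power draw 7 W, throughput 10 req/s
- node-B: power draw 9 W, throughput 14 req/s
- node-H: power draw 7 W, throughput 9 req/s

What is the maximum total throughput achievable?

Take node-E and node-B: power draw 7 + 9 = 16 ≤ 22, throughput 10 + 14 = 24.
No other feasible combination does better.

24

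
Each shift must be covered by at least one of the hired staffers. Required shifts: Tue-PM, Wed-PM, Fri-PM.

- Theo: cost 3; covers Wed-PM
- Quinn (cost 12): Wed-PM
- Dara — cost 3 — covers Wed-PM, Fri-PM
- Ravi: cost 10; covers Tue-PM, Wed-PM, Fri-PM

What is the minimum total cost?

The greedy cost-per-new-shift heuristic would pick Dara and Ravi for 13, but a cheaper cover exists.
Ravi alone covers Tue-PM, Wed-PM, Fri-PM — every shift.
Total cost: 10.
No cover costs less than 10.

10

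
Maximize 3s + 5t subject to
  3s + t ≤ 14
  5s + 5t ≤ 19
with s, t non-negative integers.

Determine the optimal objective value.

15

The continuous relaxation peaks at (0, 3.8) with value 19.00; rounding to a feasible lattice point costs some objective.
(s,t)=(0,3): 3·0+1·3=3≤14, 5·0+5·3=15≤19, objective 15.
(s,t)=(1,2): 3·1+1·2=5≤14, 5·1+5·2=15≤19, objective 13.
(s,t)=(0,2): 3·0+1·2=2≤14, 5·0+5·2=10≤19, objective 10.
Maximum is 15 at (s,t)=(0,3).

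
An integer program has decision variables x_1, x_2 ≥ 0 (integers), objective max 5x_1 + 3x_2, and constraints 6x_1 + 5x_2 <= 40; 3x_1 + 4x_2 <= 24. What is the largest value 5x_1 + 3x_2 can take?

31

(x_1,x_2)=(5,2): 6·5+5·2=40≤40, 3·5+4·2=23≤24, objective 31.
(x_1,x_2)=(6,0): 6·6+5·0=36≤40, 3·6+4·0=18≤24, objective 30.
(x_1,x_2)=(4,3): 6·4+5·3=39≤40, 3·4+4·3=24≤24, objective 29.
The best lattice point is (5,2), giving 31.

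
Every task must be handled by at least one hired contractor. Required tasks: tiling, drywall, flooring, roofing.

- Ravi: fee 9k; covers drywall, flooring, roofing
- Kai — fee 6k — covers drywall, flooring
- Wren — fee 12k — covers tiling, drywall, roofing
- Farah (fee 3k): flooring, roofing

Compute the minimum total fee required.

15

The greedy cost-per-new-task heuristic would pick Farah, Kai, and Wren for 21, but a cheaper cover exists.
Choose Wren and Farah: together they cover tiling, drywall, flooring, roofing — every task.
Total fee: 12 + 3 = 15.
No cover costs less than 15.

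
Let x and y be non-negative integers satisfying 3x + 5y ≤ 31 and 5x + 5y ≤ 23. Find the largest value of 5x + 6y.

(x,y)=(0,4): 3·0+5·4=20≤31, 5·0+5·4=20≤23, objective 24.
(x,y)=(1,3): 3·1+5·3=18≤31, 5·1+5·3=20≤23, objective 23.
(x,y)=(0,3): 3·0+5·3=15≤31, 5·0+5·3=15≤23, objective 18.
No feasible integer point exceeds 24.

24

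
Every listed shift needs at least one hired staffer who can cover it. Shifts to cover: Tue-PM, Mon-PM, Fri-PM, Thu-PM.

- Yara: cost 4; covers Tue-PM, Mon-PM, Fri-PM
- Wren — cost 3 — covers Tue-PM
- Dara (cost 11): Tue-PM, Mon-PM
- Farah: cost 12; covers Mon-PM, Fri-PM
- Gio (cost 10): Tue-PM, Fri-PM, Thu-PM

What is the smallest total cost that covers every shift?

14

Choose Yara and Gio: together they cover Tue-PM, Mon-PM, Fri-PM, Thu-PM — every shift.
Total cost: 4 + 10 = 14.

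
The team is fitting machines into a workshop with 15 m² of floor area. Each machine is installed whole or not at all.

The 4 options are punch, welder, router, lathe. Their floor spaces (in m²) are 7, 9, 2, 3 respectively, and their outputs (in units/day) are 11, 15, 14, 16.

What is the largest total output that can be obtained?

Allowing fractional choices, the relaxed optimum would be about 46.6, but machines are indivisible.
welder + lathe: floor space 9 + 3 = 12 ≤ 15, output 15 + 16 = 31.
welder + router + lathe: floor space 9 + 2 + 3 = 14 ≤ 15, output 15 + 14 + 16 = 45.
punch + router + lathe: floor space 7 + 2 + 3 = 12 ≤ 15, output 11 + 14 + 16 = 41.
Best is welder, router, and lathe with total output 45.

45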